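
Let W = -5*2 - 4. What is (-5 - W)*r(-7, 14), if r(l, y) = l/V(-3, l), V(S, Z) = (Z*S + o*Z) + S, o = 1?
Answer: -63/11 ≈ -5.7273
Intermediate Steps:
W = -14 (W = -10 - 4 = -14)
V(S, Z) = S + Z + S*Z (V(S, Z) = (Z*S + 1*Z) + S = (S*Z + Z) + S = (Z + S*Z) + S = S + Z + S*Z)
r(l, y) = l/(-3 - 2*l) (r(l, y) = l/(-3 + l - 3*l) = l/(-3 - 2*l))
(-5 - W)*r(-7, 14) = (-5 - 1*(-14))*(-1*(-7)/(3 + 2*(-7))) = (-5 + 14)*(-1*(-7)/(3 - 14)) = 9*(-1*(-7)/(-11)) = 9*(-1*(-7)*(-1/11)) = 9*(-7/11) = -63/11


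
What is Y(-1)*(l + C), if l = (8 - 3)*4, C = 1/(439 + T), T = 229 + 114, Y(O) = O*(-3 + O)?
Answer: 31282/391 ≈ 80.005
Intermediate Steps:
T = 343
C = 1/782 (C = 1/(439 + 343) = 1/782 ≈ 0.0012788)
l = 20 (l = 5*4 = 20)
Y(-1)*(l + C) = (-(-3 - 1))*(20 + 1/782) = -1*(-4)*(15641/782) = 4*(15641/782) = 31282/391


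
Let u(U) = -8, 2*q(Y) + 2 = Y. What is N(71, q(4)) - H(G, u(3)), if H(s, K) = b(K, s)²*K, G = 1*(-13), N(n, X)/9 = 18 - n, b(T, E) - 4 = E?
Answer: 171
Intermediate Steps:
q(Y) = -1 + Y/2
b(T, E) = 4 + E
N(n, X) = 162 - 9*n (N(n, X) = 9*(18 - n) = 162 - 9*n)
G = -13
H(s, K) = K*(4 + s)² (H(s, K) = (4 + s)²*K = K*(4 + s)²)
N(71, q(4)) - H(G, u(3)) = (162 - 9*71) - (-8)*(4 - 13)² = (162 - 639) - (-8)*(-9)² = -477 - (-8)*81 = -477 - 1*(-648) = -477 + 648 = 171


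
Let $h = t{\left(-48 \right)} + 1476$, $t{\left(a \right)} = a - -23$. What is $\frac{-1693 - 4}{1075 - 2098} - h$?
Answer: $- \frac{1482676}{1023} \approx -1449.3$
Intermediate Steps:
$t{\left(a \right)} = 23 + a$ ($t{\left(a \right)} = a + 23 = 23 + a$)
$h = 1451$ ($h = \left(23 - 48\right) + 1476 = -25 + 1476 = 1451$)
$\frac{-1693 - 4}{1075 - 2098} - h = \frac{-1693 - 4}{1075 - 2098} - 1451 = - \frac{1697}{-1023} - 1451 = \left(-1697\right) \left(- \frac{1}{1023}\right) - 1451 = \frac{1697}{1023} - 1451 = - \frac{1482676}{1023}$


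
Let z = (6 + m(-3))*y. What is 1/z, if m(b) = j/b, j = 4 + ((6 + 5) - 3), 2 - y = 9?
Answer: -1/14 ≈ -0.071429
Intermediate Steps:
y = -7 (y = 2 - 1*9 = 2 - 9 = -7)
j = 12 (j = 4 + (11 - 3) = 4 + 8 = 12)
m(b) = 12/b
z = -14 (z = (6 + 12/(-3))*(-7) = (6 + 12*(-1/3))*(-7) = (6 - 4)*(-7) = 2*(-7) = -14)
1/z = 1/(-14) = -1/14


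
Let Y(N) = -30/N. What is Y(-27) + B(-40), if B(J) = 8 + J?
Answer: -278/9 ≈ -30.889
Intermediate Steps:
Y(-27) + B(-40) = -30/(-27) + (8 - 40) = -30*(-1/27) - 32 = 10/9 - 32 = -278/9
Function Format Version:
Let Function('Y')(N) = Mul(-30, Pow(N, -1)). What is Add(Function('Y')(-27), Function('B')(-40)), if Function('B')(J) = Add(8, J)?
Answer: Rational(-278, 9) ≈ -30.889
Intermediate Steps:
Add(Function('Y')(-27), Function('B')(-40)) = Add(Mul(-30, Pow(-27, -1)), Add(8, -40)) = Add(Mul(-30, Rational(-1, 27)), -32) = Add(Rational(10, 9), -32) = Rational(-278, 9)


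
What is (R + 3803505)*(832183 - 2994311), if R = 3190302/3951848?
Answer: -4062334953969806172/493981 ≈ -8.2237e+12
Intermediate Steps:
R = 1595151/1975924 (R = 3190302*(1/3951848) = 1595151/1975924 ≈ 0.80729)
(R + 3803505)*(832183 - 2994311) = (1595151/1975924 + 3803505)*(832183 - 2994311) = (7515438408771/1975924)*(-2162128) = -4062334953969806172/493981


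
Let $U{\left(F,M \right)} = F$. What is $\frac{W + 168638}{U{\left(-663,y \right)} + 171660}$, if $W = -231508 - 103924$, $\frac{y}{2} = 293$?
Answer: $- \frac{55598}{56999} \approx -0.97542$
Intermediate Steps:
$y = 586$ ($y = 2 \cdot 293 = 586$)
$W = -335432$
$\frac{W + 168638}{U{\left(-663,y \right)} + 171660} = \frac{-335432 + 168638}{-663 + 171660} = - \frac{166794}{170997} = \left(-166794\right) \frac{1}{170997} = - \frac{55598}{56999}$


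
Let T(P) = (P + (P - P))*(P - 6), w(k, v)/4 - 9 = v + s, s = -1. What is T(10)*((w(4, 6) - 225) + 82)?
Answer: -3480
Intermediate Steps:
w(k, v) = 32 + 4*v (w(k, v) = 36 + 4*(v - 1) = 36 + 4*(-1 + v) = 36 + (-4 + 4*v) = 32 + 4*v)
T(P) = P*(-6 + P) (T(P) = (P + 0)*(-6 + P) = P*(-6 + P))
T(10)*((w(4, 6) - 225) + 82) = (10*(-6 + 10))*(((32 + 4*6) - 225) + 82) = (10*4)*(((32 + 24) - 225) + 82) = 40*((56 - 225) + 82) = 40*(-169 + 82) = 40*(-87) = -3480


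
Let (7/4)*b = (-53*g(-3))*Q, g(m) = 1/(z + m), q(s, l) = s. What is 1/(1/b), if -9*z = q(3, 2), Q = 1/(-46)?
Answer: -159/805 ≈ -0.19752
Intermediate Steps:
Q = -1/46 ≈ -0.021739
z = -⅓ (z = -⅑*3 = -⅓ ≈ -0.33333)
g(m) = 1/(-⅓ + m)
b = -159/805 (b = 4*(-159/(-1 + 3*(-3))*(-1/46))/7 = 4*(-159/(-1 - 9)*(-1/46))/7 = 4*(-159/(-10)*(-1/46))/7 = 4*(-159*(-1)/10*(-1/46))/7 = 4*(-53*(-3/10)*(-1/46))/7 = 4*((159/10)*(-1/46))/7 = (4/7)*(-159/460) = -159/805 ≈ -0.19752)
1/(1/b) = 1/(1/(-159/805)) = 1/(-805/159) = -159/805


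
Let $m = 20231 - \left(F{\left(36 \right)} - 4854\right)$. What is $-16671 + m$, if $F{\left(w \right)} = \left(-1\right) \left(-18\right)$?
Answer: $8396$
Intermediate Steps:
$F{\left(w \right)} = 18$
$m = 25067$ ($m = 20231 - \left(18 - 4854\right) = 20231 - -4836 = 20231 + 4836 = 25067$)
$-16671 + m = -16671 + 25067 = 8396$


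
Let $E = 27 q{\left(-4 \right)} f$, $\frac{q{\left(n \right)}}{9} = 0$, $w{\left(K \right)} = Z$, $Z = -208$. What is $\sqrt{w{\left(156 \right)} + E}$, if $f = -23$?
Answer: $4 i \sqrt{13} \approx 14.422 i$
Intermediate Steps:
$w{\left(K \right)} = -208$
$q{\left(n \right)} = 0$ ($q{\left(n \right)} = 9 \cdot 0 = 0$)
$E = 0$ ($E = 27 \cdot 0 \left(-23\right) = 0 \left(-23\right) = 0$)
$\sqrt{w{\left(156 \right)} + E} = \sqrt{-208 + 0} = \sqrt{-208} = 4 i \sqrt{13}$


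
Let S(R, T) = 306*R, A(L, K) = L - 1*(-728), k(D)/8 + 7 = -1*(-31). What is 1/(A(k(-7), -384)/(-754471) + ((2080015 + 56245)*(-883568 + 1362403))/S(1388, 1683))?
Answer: 80111239722/192940125031386085 ≈ 4.1521e-7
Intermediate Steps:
k(D) = 192 (k(D) = -56 + 8*(-1*(-31)) = -56 + 8*31 = -56 + 248 = 192)
A(L, K) = 728 + L (A(L, K) = L + 728 = 728 + L)
1/(A(k(-7), -384)/(-754471) + ((2080015 + 56245)*(-883568 + 1362403))/S(1388, 1683)) = 1/((728 + 192)/(-754471) + ((2080015 + 56245)*(-883568 + 1362403))/((306*1388))) = 1/(920*(-1/754471) + (2136260*478835)/424728) = 1/(-920/754471 + 1022916057100*(1/424728)) = 1/(-920/754471 + 255729014275/106182) = 1/(192940125031386085/80111239722) = 80111239722/192940125031386085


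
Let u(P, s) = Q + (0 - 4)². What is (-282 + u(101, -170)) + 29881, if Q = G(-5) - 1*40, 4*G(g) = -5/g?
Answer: 118301/4 ≈ 29575.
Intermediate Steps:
G(g) = -5/(4*g) (G(g) = (-5/g)/4 = -5/(4*g))
Q = -159/4 (Q = -5/4/(-5) - 1*40 = -5/4*(-⅕) - 40 = ¼ - 40 = -159/4 ≈ -39.750)
u(P, s) = -95/4 (u(P, s) = -159/4 + (0 - 4)² = -159/4 + (-4)² = -159/4 + 16 = -95/4)
(-282 + u(101, -170)) + 29881 = (-282 - 95/4) + 29881 = -1223/4 + 29881 = 118301/4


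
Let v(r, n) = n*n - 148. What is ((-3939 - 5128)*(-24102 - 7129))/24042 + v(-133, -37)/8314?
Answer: 588579253765/49971297 ≈ 11778.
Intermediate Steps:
v(r, n) = -148 + n**2 (v(r, n) = n**2 - 148 = -148 + n**2)
((-3939 - 5128)*(-24102 - 7129))/24042 + v(-133, -37)/8314 = ((-3939 - 5128)*(-24102 - 7129))/24042 + (-148 + (-37)**2)/8314 = -9067*(-31231)*(1/24042) + (-148 + 1369)*(1/8314) = 283171477*(1/24042) + 1221*(1/8314) = 283171477/24042 + 1221/8314 = 588579253765/49971297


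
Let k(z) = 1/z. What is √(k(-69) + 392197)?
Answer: 2*√466812462/69 ≈ 626.26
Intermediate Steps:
√(k(-69) + 392197) = √(1/(-69) + 392197) = √(-1/69 + 392197) = √(27061592/69) = 2*√466812462/69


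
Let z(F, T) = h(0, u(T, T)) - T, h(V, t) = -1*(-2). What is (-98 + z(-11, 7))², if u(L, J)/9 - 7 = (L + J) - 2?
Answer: 10609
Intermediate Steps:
u(L, J) = 45 + 9*J + 9*L (u(L, J) = 63 + 9*((L + J) - 2) = 63 + 9*((J + L) - 2) = 63 + 9*(-2 + J + L) = 63 + (-18 + 9*J + 9*L) = 45 + 9*J + 9*L)
h(V, t) = 2
z(F, T) = 2 - T
(-98 + z(-11, 7))² = (-98 + (2 - 1*7))² = (-98 + (2 - 7))² = (-98 - 5)² = (-103)² = 10609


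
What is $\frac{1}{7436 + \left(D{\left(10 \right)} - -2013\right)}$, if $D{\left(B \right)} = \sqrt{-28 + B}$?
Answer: $\frac{9449}{89283619} - \frac{3 i \sqrt{2}}{89283619} \approx 0.00010583 - 4.7519 \cdot 10^{-8} i$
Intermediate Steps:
$\frac{1}{7436 + \left(D{\left(10 \right)} - -2013\right)} = \frac{1}{7436 + \left(\sqrt{-28 + 10} - -2013\right)} = \frac{1}{7436 + \left(\sqrt{-18} + 2013\right)} = \frac{1}{7436 + \left(3 i \sqrt{2} + 2013\right)} = \frac{1}{7436 + \left(2013 + 3 i \sqrt{2}\right)} = \frac{1}{9449 + 3 i \sqrt{2}}$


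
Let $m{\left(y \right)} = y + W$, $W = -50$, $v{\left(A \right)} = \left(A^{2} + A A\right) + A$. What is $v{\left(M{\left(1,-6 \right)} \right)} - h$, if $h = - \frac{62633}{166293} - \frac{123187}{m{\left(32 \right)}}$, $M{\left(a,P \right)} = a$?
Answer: $- \frac{2275003175}{332586} \approx -6840.3$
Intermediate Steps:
$v{\left(A \right)} = A + 2 A^{2}$ ($v{\left(A \right)} = \left(A^{2} + A^{2}\right) + A = 2 A^{2} + A = A + 2 A^{2}$)
$m{\left(y \right)} = -50 + y$ ($m{\left(y \right)} = y - 50 = -50 + y$)
$h = \frac{2276000933}{332586}$ ($h = - \frac{62633}{166293} - \frac{123187}{-50 + 32} = \left(-62633\right) \frac{1}{166293} - \frac{123187}{-18} = - \frac{62633}{166293} - - \frac{123187}{18} = - \frac{62633}{166293} + \frac{123187}{18} = \frac{2276000933}{332586} \approx 6843.3$)
$v{\left(M{\left(1,-6 \right)} \right)} - h = 1 \left(1 + 2 \cdot 1\right) - \frac{2276000933}{332586} = 1 \left(1 + 2\right) - \frac{2276000933}{332586} = 1 \cdot 3 - \frac{2276000933}{332586} = 3 - \frac{2276000933}{332586} = - \frac{2275003175}{332586}$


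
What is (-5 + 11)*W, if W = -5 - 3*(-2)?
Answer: 6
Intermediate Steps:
W = 1 (W = -5 + 6 = 1)
(-5 + 11)*W = (-5 + 11)*1 = 6*1 = 6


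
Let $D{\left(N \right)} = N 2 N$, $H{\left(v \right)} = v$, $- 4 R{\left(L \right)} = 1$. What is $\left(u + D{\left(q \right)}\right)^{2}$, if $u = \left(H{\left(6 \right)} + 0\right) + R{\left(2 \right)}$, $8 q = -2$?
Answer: $\frac{2209}{64} \approx 34.516$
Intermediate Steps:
$q = - \frac{1}{4}$ ($q = \frac{1}{8} \left(-2\right) = - \frac{1}{4} \approx -0.25$)
$R{\left(L \right)} = - \frac{1}{4}$ ($R{\left(L \right)} = \left(- \frac{1}{4}\right) 1 = - \frac{1}{4}$)
$D{\left(N \right)} = 2 N^{2}$ ($D{\left(N \right)} = 2 N N = 2 N^{2}$)
$u = \frac{23}{4}$ ($u = \left(6 + 0\right) - \frac{1}{4} = 6 - \frac{1}{4} = \frac{23}{4} \approx 5.75$)
$\left(u + D{\left(q \right)}\right)^{2} = \left(\frac{23}{4} + 2 \left(- \frac{1}{4}\right)^{2}\right)^{2} = \left(\frac{23}{4} + 2 \cdot \frac{1}{16}\right)^{2} = \left(\frac{23}{4} + \frac{1}{8}\right)^{2} = \left(\frac{47}{8}\right)^{2} = \frac{2209}{64}$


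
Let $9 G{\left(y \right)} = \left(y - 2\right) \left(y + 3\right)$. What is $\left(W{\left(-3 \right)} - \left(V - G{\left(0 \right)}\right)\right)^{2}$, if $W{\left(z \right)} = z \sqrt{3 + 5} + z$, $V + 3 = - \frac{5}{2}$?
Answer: $\frac{2713}{36} - 22 \sqrt{2} \approx 44.248$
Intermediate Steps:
$G{\left(y \right)} = \frac{\left(-2 + y\right) \left(3 + y\right)}{9}$ ($G{\left(y \right)} = \frac{\left(y - 2\right) \left(y + 3\right)}{9} = \frac{\left(-2 + y\right) \left(3 + y\right)}{9}$)
$V = - \frac{11}{2}$ ($V = -3 - \frac{5}{2} = - \frac{11}{2} \approx -5.5$)
$W{\left(z \right)} = z + 2 z \sqrt{2}$ ($W{\left(z \right)} = z \sqrt{8} + z = z 2 \sqrt{2} + z = 2 z \sqrt{2} + z = z + 2 z \sqrt{2}$)
$\left(W{\left(-3 \right)} - \left(V - G{\left(0 \right)}\right)\right)^{2} = \left(- 3 \left(1 + 2 \sqrt{2}\right) + \left(\left(- \frac{2}{3} + \frac{1}{9} \cdot 0 + \frac{0^{2}}{9}\right) - - \frac{11}{2}\right)\right)^{2} = \left(\left(-3 - 6 \sqrt{2}\right) + \left(\left(- \frac{2}{3} + 0 + \frac{1}{9} \cdot 0\right) + \frac{11}{2}\right)\right)^{2} = \left(\left(-3 - 6 \sqrt{2}\right) + \left(\left(- \frac{2}{3} + 0 + 0\right) + \frac{11}{2}\right)\right)^{2} = \left(\left(-3 - 6 \sqrt{2}\right) + \left(- \frac{2}{3} + \frac{11}{2}\right)\right)^{2} = \left(\left(-3 - 6 \sqrt{2}\right) + \frac{29}{6}\right)^{2} = \left(\frac{11}{6} - 6 \sqrt{2}\right)^{2}$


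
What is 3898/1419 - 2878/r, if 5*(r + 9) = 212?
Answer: -19768444/236973 ≈ -83.421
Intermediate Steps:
r = 167/5 (r = -9 + (⅕)*212 = -9 + 212/5 = 167/5 ≈ 33.400)
3898/1419 - 2878/r = 3898/1419 - 2878/167/5 = 3898*(1/1419) - 2878*5/167 = 3898/1419 - 14390/167 = -19768444/236973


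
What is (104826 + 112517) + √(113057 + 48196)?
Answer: 217343 + 3*√17917 ≈ 2.1774e+5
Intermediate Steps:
(104826 + 112517) + √(113057 + 48196) = 217343 + √161253 = 217343 + 3*√17917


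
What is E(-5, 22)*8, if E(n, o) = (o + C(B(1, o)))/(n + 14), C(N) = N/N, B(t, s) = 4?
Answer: 184/9 ≈ 20.444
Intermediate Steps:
C(N) = 1
E(n, o) = (1 + o)/(14 + n) (E(n, o) = (o + 1)/(n + 14) = (1 + o)/(14 + n))
E(-5, 22)*8 = ((1 + 22)/(14 - 5))*8 = (23/9)*8 = 184/9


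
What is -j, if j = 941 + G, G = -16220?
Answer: 15279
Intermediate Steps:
j = -15279 (j = 941 - 16220 = -15279)
-j = -1*(-15279) = 15279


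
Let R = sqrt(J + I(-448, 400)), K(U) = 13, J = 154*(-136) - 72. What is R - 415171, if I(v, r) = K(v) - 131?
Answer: -415171 + I*sqrt(21134) ≈ -4.1517e+5 + 145.38*I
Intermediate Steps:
J = -21016 (J = -20944 - 72 = -21016)
I(v, r) = -118 (I(v, r) = 13 - 131 = -118)
R = I*sqrt(21134) (R = sqrt(-21016 - 118) = sqrt(-21134) = I*sqrt(21134) ≈ 145.38*I)
R - 415171 = I*sqrt(21134) - 415171 = -415171 + I*sqrt(21134)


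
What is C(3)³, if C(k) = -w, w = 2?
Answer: -8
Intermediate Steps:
C(k) = -2 (C(k) = -1*2 = -2)
C(3)³ = (-2)³ = -8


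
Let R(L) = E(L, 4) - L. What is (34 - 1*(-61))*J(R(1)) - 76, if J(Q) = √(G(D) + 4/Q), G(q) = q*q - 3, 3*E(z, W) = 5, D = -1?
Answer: 114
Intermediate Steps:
E(z, W) = 5/3 (E(z, W) = (⅓)*5 = 5/3)
R(L) = 5/3 - L
G(q) = -3 + q² (G(q) = q² - 3 = -3 + q²)
J(Q) = √(-2 + 4/Q) (J(Q) = √((-3 + (-1)²) + 4/Q) = √((-3 + 1) + 4/Q) = √(-2 + 4/Q))
(34 - 1*(-61))*J(R(1)) - 76 = (34 - 1*(-61))*√(-2 + 4/(5/3 - 1*1)) - 76 = (34 + 61)*√(-2 + 4/(5/3 - 1)) - 76 = 95*√(-2 + 4/(⅔)) - 76 = 95*√(-2 + 4*(3/2)) - 76 = 95*√(-2 + 6) - 76 = 95*√4 - 76 = 95*2 - 76 = 190 - 76 = 114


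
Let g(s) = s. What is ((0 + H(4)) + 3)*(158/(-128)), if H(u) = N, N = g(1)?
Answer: -79/16 ≈ -4.9375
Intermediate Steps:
N = 1
H(u) = 1
((0 + H(4)) + 3)*(158/(-128)) = ((0 + 1) + 3)*(158/(-128)) = (1 + 3)*(158*(-1/128)) = 4*(-79/64) = -79/16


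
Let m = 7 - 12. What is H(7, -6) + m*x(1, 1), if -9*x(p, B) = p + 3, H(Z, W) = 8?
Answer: 92/9 ≈ 10.222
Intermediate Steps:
x(p, B) = -⅓ - p/9 (x(p, B) = -(p + 3)/9 = -(3 + p)/9 = -⅓ - p/9)
m = -5
H(7, -6) + m*x(1, 1) = 8 - 5*(-⅓ - ⅑*1) = 8 - 5*(-⅓ - ⅑) = 8 - 5*(-4/9) = 8 + 20/9 = 92/9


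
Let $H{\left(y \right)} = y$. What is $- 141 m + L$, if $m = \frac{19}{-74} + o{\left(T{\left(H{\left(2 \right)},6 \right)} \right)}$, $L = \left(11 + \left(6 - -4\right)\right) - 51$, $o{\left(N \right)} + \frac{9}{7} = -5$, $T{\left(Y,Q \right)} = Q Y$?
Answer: $\frac{462309}{518} \approx 892.49$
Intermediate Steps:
$o{\left(N \right)} = - \frac{44}{7}$ ($o{\left(N \right)} = - \frac{9}{7} - 5 = - \frac{44}{7}$)
$L = -30$ ($L = \left(11 + \left(6 + 4\right)\right) - 51 = \left(11 + 10\right) - 51 = 21 - 51 = -30$)
$m = - \frac{3389}{518}$ ($m = \frac{19}{-74} - \frac{44}{7} = 19 \left(- \frac{1}{74}\right) - \frac{44}{7} = - \frac{19}{74} - \frac{44}{7} = - \frac{3389}{518} \approx -6.5425$)
$- 141 m + L = \left(-141\right) \left(- \frac{3389}{518}\right) - 30 = \frac{477849}{518} - 30 = \frac{462309}{518}$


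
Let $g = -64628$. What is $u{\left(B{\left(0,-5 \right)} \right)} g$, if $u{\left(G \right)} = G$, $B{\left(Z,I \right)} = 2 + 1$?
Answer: $-193884$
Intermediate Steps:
$B{\left(Z,I \right)} = 3$
$u{\left(B{\left(0,-5 \right)} \right)} g = 3 \left(-64628\right) = -193884$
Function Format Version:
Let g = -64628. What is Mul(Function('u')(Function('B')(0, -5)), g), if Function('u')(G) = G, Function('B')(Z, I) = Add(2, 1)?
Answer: -193884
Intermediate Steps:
Function('B')(Z, I) = 3
Mul(Function('u')(Function('B')(0, -5)), g) = Mul(3, -64628) = -193884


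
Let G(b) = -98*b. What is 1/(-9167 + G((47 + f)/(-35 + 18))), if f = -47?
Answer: -1/9167 ≈ -0.00010909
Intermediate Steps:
1/(-9167 + G((47 + f)/(-35 + 18))) = 1/(-9167 - 98*(47 - 47)/(-35 + 18)) = 1/(-9167 - 0/(-17)) = 1/(-9167 - 0*(-1)/17) = 1/(-9167 - 98*0) = 1/(-9167 + 0) = 1/(-9167) = -1/9167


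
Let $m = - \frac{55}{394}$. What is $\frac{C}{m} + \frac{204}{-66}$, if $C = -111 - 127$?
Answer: $\frac{93602}{55} \approx 1701.9$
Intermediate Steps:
$m = - \frac{55}{394}$ ($m = \left(-55\right) \frac{1}{394} = - \frac{55}{394} \approx -0.13959$)
$C = -238$
$\frac{C}{m} + \frac{204}{-66} = - \frac{238}{- \frac{55}{394}} + \frac{204}{-66} = \left(-238\right) \left(- \frac{394}{55}\right) + 204 \left(- \frac{1}{66}\right) = \frac{93772}{55} - \frac{34}{11} = \frac{93602}{55}$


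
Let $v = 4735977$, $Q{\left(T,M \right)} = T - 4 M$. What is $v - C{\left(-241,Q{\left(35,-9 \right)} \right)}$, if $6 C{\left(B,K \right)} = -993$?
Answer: $\frac{9472285}{2} \approx 4.7361 \cdot 10^{6}$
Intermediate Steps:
$C{\left(B,K \right)} = - \frac{331}{2}$ ($C{\left(B,K \right)} = \frac{1}{6} \left(-993\right) = - \frac{331}{2}$)
$v - C{\left(-241,Q{\left(35,-9 \right)} \right)} = 4735977 - - \frac{331}{2} = 4735977 + \frac{331}{2} = \frac{9472285}{2}$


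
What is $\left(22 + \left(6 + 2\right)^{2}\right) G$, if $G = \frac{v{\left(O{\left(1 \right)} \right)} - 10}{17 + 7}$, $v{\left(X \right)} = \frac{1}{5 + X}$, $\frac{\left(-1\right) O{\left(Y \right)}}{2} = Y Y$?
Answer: $- \frac{1247}{36} \approx -34.639$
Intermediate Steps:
$O{\left(Y \right)} = - 2 Y^{2}$ ($O{\left(Y \right)} = - 2 Y Y = - 2 Y^{2}$)
$G = - \frac{29}{72}$ ($G = \frac{\frac{1}{5 - 2 \cdot 1^{2}} - 10}{17 + 7} = \frac{\frac{1}{5 - 2} - 10}{24} = \left(\frac{1}{5 - 2} - 10\right) \frac{1}{24} = \left(\frac{1}{3} - 10\right) \frac{1}{24} = \left(- \frac{29}{3}\right) \frac{1}{24} = - \frac{29}{72} \approx -0.40278$)
$\left(22 + \left(6 + 2\right)^{2}\right) G = \left(22 + \left(6 + 2\right)^{2}\right) \left(- \frac{29}{72}\right) = \left(22 + 8^{2}\right) \left(- \frac{29}{72}\right) = \left(22 + 64\right) \left(- \frac{29}{72}\right) = 86 \left(- \frac{29}{72}\right) = - \frac{1247}{36}$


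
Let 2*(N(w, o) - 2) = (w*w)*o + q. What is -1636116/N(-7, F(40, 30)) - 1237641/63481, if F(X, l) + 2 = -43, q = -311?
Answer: 25576950675/19933034 ≈ 1283.1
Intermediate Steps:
F(X, l) = -45 (F(X, l) = -2 - 43 = -45)
N(w, o) = -307/2 + o*w**2/2 (N(w, o) = 2 + ((w*w)*o - 311)/2 = 2 + (w**2*o - 311)/2 = 2 + (o*w**2 - 311)/2 = 2 + (-311 + o*w**2)/2 = 2 + (-311/2 + o*w**2/2) = -307/2 + o*w**2/2)
-1636116/N(-7, F(40, 30)) - 1237641/63481 = -1636116/(-307/2 + (1/2)*(-45)*(-7)**2) - 1237641/63481 = -1636116/(-307/2 + (1/2)*(-45)*49) - 1237641*1/63481 = -1636116/(-307/2 - 2205/2) - 1237641/63481 = -1636116/(-1256) - 1237641/63481 = -1636116*(-1/1256) - 1237641/63481 = 409029/314 - 1237641/63481 = 25576950675/19933034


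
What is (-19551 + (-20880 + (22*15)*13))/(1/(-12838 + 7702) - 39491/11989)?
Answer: 2225400290064/202837765 ≈ 10971.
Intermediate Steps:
(-19551 + (-20880 + (22*15)*13))/(1/(-12838 + 7702) - 39491/11989) = (-19551 + (-20880 + 330*13))/(1/(-5136) - 39491*1/11989) = (-19551 + (-20880 + 4290))/(-1/5136 - 39491/11989) = (-19551 - 16590)/(-202837765/61575504) = -36141*(-61575504/202837765) = 2225400290064/202837765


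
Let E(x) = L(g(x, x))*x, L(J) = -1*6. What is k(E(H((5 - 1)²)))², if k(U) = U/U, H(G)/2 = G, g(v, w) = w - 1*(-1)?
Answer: 1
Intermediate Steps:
g(v, w) = 1 + w (g(v, w) = w + 1 = 1 + w)
L(J) = -6
H(G) = 2*G
E(x) = -6*x
k(U) = 1
k(E(H((5 - 1)²)))² = 1² = 1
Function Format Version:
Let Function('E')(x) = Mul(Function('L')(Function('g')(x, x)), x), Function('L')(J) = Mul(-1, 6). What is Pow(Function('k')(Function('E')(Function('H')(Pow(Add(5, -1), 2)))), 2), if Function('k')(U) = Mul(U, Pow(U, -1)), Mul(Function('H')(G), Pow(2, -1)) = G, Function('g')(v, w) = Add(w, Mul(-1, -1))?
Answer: 1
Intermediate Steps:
Function('g')(v, w) = Add(1, w) (Function('g')(v, w) = Add(w, 1) = Add(1, w))
Function('L')(J) = -6
Function('H')(G) = Mul(2, G)
Function('E')(x) = Mul(-6, x)
Function('k')(U) = 1
Pow(Function('k')(Function('E')(Function('H')(Pow(Add(5, -1), 2)))), 2) = Pow(1, 2) = 1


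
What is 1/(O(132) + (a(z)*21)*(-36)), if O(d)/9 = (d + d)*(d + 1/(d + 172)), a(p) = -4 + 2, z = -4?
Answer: 38/11975769 ≈ 3.1731e-6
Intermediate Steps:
a(p) = -2
O(d) = 18*d*(d + 1/(172 + d)) (O(d) = 9*((d + d)*(d + 1/(d + 172))) = 9*((2*d)*(d + 1/(172 + d))) = 9*(2*d*(d + 1/(172 + d))) = 18*d*(d + 1/(172 + d)))
1/(O(132) + (a(z)*21)*(-36)) = 1/(18*132*(1 + 132² + 172*132)/(172 + 132) - 2*21*(-36)) = 1/(18*132*(1 + 17424 + 22704)/304 - 42*(-36)) = 1/(18*132*(1/304)*40129 + 1512) = 1/(11918313/38 + 1512) = 1/(11975769/38) = 38/11975769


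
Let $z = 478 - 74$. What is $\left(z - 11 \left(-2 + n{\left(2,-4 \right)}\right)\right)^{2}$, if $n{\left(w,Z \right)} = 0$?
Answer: $181476$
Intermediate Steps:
$z = 404$
$\left(z - 11 \left(-2 + n{\left(2,-4 \right)}\right)\right)^{2} = \left(404 - 11 \left(-2 + 0\right)\right)^{2} = \left(404 - -22\right)^{2} = \left(404 + 22\right)^{2} = 426^{2} = 181476$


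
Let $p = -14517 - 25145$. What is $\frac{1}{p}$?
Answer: $- \frac{1}{39662} \approx -2.5213 \cdot 10^{-5}$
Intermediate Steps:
$p = -39662$
$\frac{1}{p} = \frac{1}{-39662} = - \frac{1}{39662}$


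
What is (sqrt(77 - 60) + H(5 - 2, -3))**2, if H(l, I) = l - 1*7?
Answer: (-4 + sqrt(17))**2 ≈ 0.015155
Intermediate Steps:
H(l, I) = -7 + l (H(l, I) = l - 7 = -7 + l)
(sqrt(77 - 60) + H(5 - 2, -3))**2 = (sqrt(77 - 60) + (-7 + (5 - 2)))**2 = (sqrt(17) + (-7 + 3))**2 = (sqrt(17) - 4)**2 = (-4 + sqrt(17))**2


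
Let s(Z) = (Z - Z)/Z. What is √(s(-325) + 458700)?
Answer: 10*√4587 ≈ 677.27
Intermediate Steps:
s(Z) = 0 (s(Z) = 0/Z = 0)
√(s(-325) + 458700) = √(0 + 458700) = √458700 = 10*√4587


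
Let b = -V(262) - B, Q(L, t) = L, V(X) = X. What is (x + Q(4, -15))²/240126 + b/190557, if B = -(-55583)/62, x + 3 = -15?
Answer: -2589643/492018174 ≈ -0.0052633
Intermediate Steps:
x = -18 (x = -3 - 15 = -18)
B = 1793/2 (B = -(-55583)/62 = -1793*(-½) = 1793/2 ≈ 896.50)
b = -2317/2 (b = -1*262 - 1*1793/2 = -262 - 1793/2 = -2317/2 ≈ -1158.5)
(x + Q(4, -15))²/240126 + b/190557 = (-18 + 4)²/240126 - 2317/2/190557 = (-14)²*(1/240126) - 2317/2*1/190557 = 196*(1/240126) - 2317/381114 = 98/120063 - 2317/381114 = -2589643/492018174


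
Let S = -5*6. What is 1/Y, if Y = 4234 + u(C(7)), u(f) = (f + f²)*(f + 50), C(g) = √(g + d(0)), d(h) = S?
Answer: -I/(-3061*I + 27*√23) ≈ 0.00032611 - 1.3795e-5*I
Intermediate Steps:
S = -30
d(h) = -30
C(g) = √(-30 + g) (C(g) = √(g - 30) = √(-30 + g))
u(f) = (50 + f)*(f + f²) (u(f) = (f + f²)*(50 + f) = (50 + f)*(f + f²))
Y = 4234 + I*√23*(27 + 51*I*√23) (Y = 4234 + √(-30 + 7)*(50 + (√(-30 + 7))² + 51*√(-30 + 7)) = 4234 + √(-23)*(50 + (√(-23))² + 51*√(-23)) = 4234 + (I*√23)*(50 + (I*√23)² + 51*(I*√23)) = 4234 + (I*√23)*(50 - 23 + 51*I*√23) = 4234 + (I*√23)*(27 + 51*I*√23) = 4234 + I*√23*(27 + 51*I*√23) ≈ 3061.0 + 129.49*I)
1/Y = 1/(3061 + 27*I*√23)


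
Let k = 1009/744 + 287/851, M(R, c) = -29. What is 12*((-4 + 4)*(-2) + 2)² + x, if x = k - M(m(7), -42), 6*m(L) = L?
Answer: 49824275/633144 ≈ 78.693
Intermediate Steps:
m(L) = L/6
k = 1072187/633144 (k = 1009*(1/744) + 287*(1/851) = 1009/744 + 287/851 = 1072187/633144 ≈ 1.6934)
x = 19433363/633144 (x = 1072187/633144 - 1*(-29) = 1072187/633144 + 29 = 19433363/633144 ≈ 30.693)
12*((-4 + 4)*(-2) + 2)² + x = 12*((-4 + 4)*(-2) + 2)² + 19433363/633144 = 12*(0*(-2) + 2)² + 19433363/633144 = 12*(0 + 2)² + 19433363/633144 = 12*2² + 19433363/633144 = 12*4 + 19433363/633144 = 48 + 19433363/633144 = 49824275/633144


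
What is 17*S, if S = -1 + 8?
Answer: 119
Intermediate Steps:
S = 7
17*S = 17*7 = 119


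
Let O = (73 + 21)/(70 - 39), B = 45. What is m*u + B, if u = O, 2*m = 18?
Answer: 2241/31 ≈ 72.290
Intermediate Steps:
m = 9 (m = (1/2)*18 = 9)
O = 94/31 ≈ 3.0323
u = 94/31 ≈ 3.0323
m*u + B = 9*(94/31) + 45 = 846/31 + 45 = 2241/31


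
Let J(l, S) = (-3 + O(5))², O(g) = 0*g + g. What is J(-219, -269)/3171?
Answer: 4/3171 ≈ 0.0012614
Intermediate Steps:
O(g) = g (O(g) = 0 + g = g)
J(l, S) = 4 (J(l, S) = (-3 + 5)² = 2² = 4)
J(-219, -269)/3171 = 4/3171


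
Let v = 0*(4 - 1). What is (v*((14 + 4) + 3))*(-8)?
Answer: 0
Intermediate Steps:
v = 0 (v = 0*3 = 0)
(v*((14 + 4) + 3))*(-8) = (0*((14 + 4) + 3))*(-8) = (0*(18 + 3))*(-8) = (0*21)*(-8) = 0*(-8) = 0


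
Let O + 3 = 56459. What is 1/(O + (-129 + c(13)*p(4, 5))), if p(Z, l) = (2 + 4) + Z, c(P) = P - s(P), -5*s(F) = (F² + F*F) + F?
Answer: 1/57159 ≈ 1.7495e-5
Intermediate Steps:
O = 56456 (O = -3 + 56459 = 56456)
s(F) = -2*F²/5 - F/5 (s(F) = -((F² + F*F) + F)/5 = -((F² + F²) + F)/5 = -(2*F² + F)/5 = -(F + 2*F²)/5 = -2*F²/5 - F/5)
c(P) = P + P*(1 + 2*P)/5 (c(P) = P - (-1)*P*(1 + 2*P)/5 = P + P*(1 + 2*P)/5)
p(Z, l) = 6 + Z
1/(O + (-129 + c(13)*p(4, 5))) = 1/(56456 + (-129 + ((⅖)*13*(3 + 13))*(6 + 4))) = 1/(56456 + (-129 + ((⅖)*13*16)*10)) = 1/(56456 + (-129 + (416/5)*10)) = 1/(56456 + (-129 + 832)) = 1/(56456 + 703) = 1/57159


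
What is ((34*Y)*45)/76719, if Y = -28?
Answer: -14280/25573 ≈ -0.55840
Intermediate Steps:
((34*Y)*45)/76719 = ((34*(-28))*45)/76719 = -952*45*(1/76719) = -42840*1/76719 = -14280/25573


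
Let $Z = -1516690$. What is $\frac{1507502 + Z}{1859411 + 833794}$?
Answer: $- \frac{9188}{2693205} \approx -0.0034116$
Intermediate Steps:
$\frac{1507502 + Z}{1859411 + 833794} = \frac{1507502 - 1516690}{1859411 + 833794} = - \frac{9188}{2693205}$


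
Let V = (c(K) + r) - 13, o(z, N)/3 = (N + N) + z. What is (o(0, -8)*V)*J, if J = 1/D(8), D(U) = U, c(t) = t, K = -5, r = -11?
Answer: 174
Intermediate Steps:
o(z, N) = 3*z + 6*N (o(z, N) = 3*((N + N) + z) = 3*(2*N + z) = 3*(z + 2*N) = 3*z + 6*N)
V = -29 (V = (-5 - 11) - 13 = -16 - 13 = -29)
J = 1/8 ≈ 0.12500
(o(0, -8)*V)*J = ((3*0 + 6*(-8))*(-29))*(1/8) = ((0 - 48)*(-29))*(1/8) = -48*(-29)*(1/8) = 1392*(1/8) = 174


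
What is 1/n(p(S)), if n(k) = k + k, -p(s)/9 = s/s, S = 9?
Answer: -1/18 ≈ -0.055556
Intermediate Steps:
p(s) = -9 (p(s) = -9*s/s = -9*1 = -9)
n(k) = 2*k
1/n(p(S)) = 1/(2*(-9)) = 1/(-18) = -1/18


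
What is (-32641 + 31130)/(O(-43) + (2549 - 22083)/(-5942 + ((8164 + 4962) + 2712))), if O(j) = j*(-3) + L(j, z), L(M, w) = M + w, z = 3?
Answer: -7476428/430605 ≈ -17.363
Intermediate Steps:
O(j) = 3 - 2*j (O(j) = j*(-3) + (j + 3) = -3*j + (3 + j) = 3 - 2*j)
(-32641 + 31130)/(O(-43) + (2549 - 22083)/(-5942 + ((8164 + 4962) + 2712))) = (-32641 + 31130)/((3 - 2*(-43)) + (2549 - 22083)/(-5942 + ((8164 + 4962) + 2712))) = -1511/((3 + 86) - 19534/(-5942 + (13126 + 2712))) = -1511/(89 - 19534/(-5942 + 15838)) = -1511/(89 - 19534/9896) = -1511/(89 - 19534*1/9896) = -1511/(89 - 9767/4948) = -1511/430605/4948 = -1511*4948/430605 = -7476428/430605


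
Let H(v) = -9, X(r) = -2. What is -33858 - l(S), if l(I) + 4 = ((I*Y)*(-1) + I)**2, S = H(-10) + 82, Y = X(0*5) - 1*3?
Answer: -225698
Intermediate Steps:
Y = -5 (Y = -2 - 1*3 = -2 - 3 = -5)
S = 73 (S = -9 + 82 = 73)
l(I) = -4 + 36*I**2 (l(I) = -4 + ((I*(-5))*(-1) + I)**2 = -4 + (-5*I*(-1) + I)**2 = -4 + (5*I + I)**2 = -4 + (6*I)**2 = -4 + 36*I**2)
-33858 - l(S) = -33858 - (-4 + 36*73**2) = -33858 - (-4 + 36*5329) = -33858 - (-4 + 191844) = -33858 - 1*191840 = -33858 - 191840 = -225698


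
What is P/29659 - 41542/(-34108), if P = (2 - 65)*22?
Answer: 84630035/72257798 ≈ 1.1712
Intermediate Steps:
P = -1386 (P = -63*22 = -1386)
P/29659 - 41542/(-34108) = -1386/29659 - 41542/(-34108) = -1386*1/29659 - 41542*(-1/34108) = -198/4237 + 20771/17054 = 84630035/72257798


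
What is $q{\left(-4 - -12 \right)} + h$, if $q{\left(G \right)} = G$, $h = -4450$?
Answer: $-4442$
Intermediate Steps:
$q{\left(-4 - -12 \right)} + h = \left(-4 - -12\right) - 4450 = \left(-4 + 12\right) - 4450 = 8 - 4450 = -4442$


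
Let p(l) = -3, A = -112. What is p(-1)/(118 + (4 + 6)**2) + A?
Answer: -24419/218 ≈ -112.01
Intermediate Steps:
p(-1)/(118 + (4 + 6)**2) + A = -3/(118 + (4 + 6)**2) - 112 = -3/(118 + 10**2) - 112 = -3/(118 + 100) - 112 = -3/218 - 112 = -24419/218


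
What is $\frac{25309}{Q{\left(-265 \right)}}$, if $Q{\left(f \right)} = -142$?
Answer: $- \frac{25309}{142} \approx -178.23$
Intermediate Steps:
$\frac{25309}{Q{\left(-265 \right)}} = \frac{25309}{-142} = 25309 \left(- \frac{1}{142}\right) = - \frac{25309}{142}$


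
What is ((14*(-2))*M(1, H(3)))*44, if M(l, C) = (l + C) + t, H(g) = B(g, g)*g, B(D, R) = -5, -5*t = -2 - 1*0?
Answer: 83776/5 ≈ 16755.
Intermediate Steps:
t = ⅖ (t = -(-2 - 1*0)/5 = -(-2 + 0)/5 = -⅕*(-2) = ⅖ ≈ 0.40000)
H(g) = -5*g
M(l, C) = ⅖ + C + l (M(l, C) = (l + C) + ⅖ = (C + l) + ⅖ = ⅖ + C + l)
((14*(-2))*M(1, H(3)))*44 = ((14*(-2))*(⅖ - 5*3 + 1))*44 = -28*(⅖ - 15 + 1)*44 = -28*(-68/5)*44 = (1904/5)*44 = 83776/5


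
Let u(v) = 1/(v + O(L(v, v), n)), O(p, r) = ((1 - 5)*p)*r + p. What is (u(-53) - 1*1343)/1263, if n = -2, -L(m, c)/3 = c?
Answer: -1850653/1740414 ≈ -1.0633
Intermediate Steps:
L(m, c) = -3*c
O(p, r) = p - 4*p*r (O(p, r) = (-4*p)*r + p = -4*p*r + p = p - 4*p*r)
u(v) = -1/(26*v) (u(v) = 1/(v + (-3*v)*(1 - 4*(-2))) = 1/(v + (-3*v)*(1 + 8)) = 1/(v - 3*v*9) = 1/(v - 27*v) = 1/(-26*v) = -1/(26*v))
(u(-53) - 1*1343)/1263 = (-1/26/(-53) - 1*1343)/1263 = (-1/26*(-1/53) - 1343)*(1/1263) = (1/1378 - 1343)*(1/1263) = -1850653/1378*1/1263 = -1850653/1740414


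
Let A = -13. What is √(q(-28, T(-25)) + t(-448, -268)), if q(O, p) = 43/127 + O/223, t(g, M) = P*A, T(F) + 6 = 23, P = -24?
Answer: 3*√27824391265/28321 ≈ 17.670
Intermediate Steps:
T(F) = 17 (T(F) = -6 + 23 = 17)
t(g, M) = 312 (t(g, M) = -24*(-13) = 312)
q(O, p) = 43/127 + O/223 (q(O, p) = 43*(1/127) + O*(1/223) = 43/127 + O/223)
√(q(-28, T(-25)) + t(-448, -268)) = √((43/127 + (1/223)*(-28)) + 312) = √((43/127 - 28/223) + 312) = √(6033/28321 + 312) = √(8842185/28321) = 3*√27824391265/28321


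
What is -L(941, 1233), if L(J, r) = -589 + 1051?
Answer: -462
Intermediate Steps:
L(J, r) = 462
-L(941, 1233) = -1*462 = -462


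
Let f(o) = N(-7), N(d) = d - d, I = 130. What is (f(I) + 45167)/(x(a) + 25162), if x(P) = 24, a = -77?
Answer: 45167/25186 ≈ 1.7933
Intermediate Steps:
N(d) = 0
f(o) = 0
(f(I) + 45167)/(x(a) + 25162) = (0 + 45167)/(24 + 25162) = 45167/25186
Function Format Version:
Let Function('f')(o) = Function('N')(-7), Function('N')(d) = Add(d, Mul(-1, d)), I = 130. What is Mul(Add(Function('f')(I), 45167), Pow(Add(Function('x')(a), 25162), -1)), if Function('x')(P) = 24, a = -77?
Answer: Rational(45167, 25186) ≈ 1.7933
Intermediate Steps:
Function('N')(d) = 0
Function('f')(o) = 0
Mul(Add(Function('f')(I), 45167), Pow(Add(Function('x')(a), 25162), -1)) = Mul(Add(0, 45167), Pow(Add(24, 25162), -1)) = Mul(45167, Pow(25186, -1)) = Mul(45167, Rational(1, 25186)) = Rational(45167, 25186)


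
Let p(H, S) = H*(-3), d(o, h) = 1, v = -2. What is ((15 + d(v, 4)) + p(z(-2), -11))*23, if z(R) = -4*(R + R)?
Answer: -736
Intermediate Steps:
z(R) = -8*R
p(H, S) = -3*H
((15 + d(v, 4)) + p(z(-2), -11))*23 = ((15 + 1) - (-24)*(-2))*23 = (16 - 3*16)*23 = (16 - 48)*23 = -32*23 = -736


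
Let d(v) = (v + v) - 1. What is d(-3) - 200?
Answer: -207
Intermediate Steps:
d(v) = -1 + 2*v (d(v) = 2*v - 1 = -1 + 2*v)
d(-3) - 200 = (-1 + 2*(-3)) - 200 = (-1 - 6) - 200 = -7 - 200 = -207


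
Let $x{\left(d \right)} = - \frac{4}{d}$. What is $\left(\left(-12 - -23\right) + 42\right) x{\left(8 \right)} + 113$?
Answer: $\frac{173}{2} \approx 86.5$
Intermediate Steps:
$\left(\left(-12 - -23\right) + 42\right) x{\left(8 \right)} + 113 = \left(\left(-12 - -23\right) + 42\right) \left(- \frac{4}{8}\right) + 113 = \left(\left(-12 + 23\right) + 42\right) \left(\left(-4\right) \frac{1}{8}\right) + 113 = \left(11 + 42\right) \left(- \frac{1}{2}\right) + 113 = 53 \left(- \frac{1}{2}\right) + 113 = - \frac{53}{2} + 113 = \frac{173}{2}$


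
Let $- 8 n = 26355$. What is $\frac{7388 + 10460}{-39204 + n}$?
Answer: $- \frac{142784}{339987} \approx -0.41997$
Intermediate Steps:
$n = - \frac{26355}{8}$ ($n = \left(- \frac{1}{8}\right) 26355 = - \frac{26355}{8} \approx -3294.4$)
$\frac{7388 + 10460}{-39204 + n} = \frac{7388 + 10460}{-39204 - \frac{26355}{8}} = \frac{17848}{- \frac{339987}{8}} = 17848 \left(- \frac{8}{339987}\right) = - \frac{142784}{339987}$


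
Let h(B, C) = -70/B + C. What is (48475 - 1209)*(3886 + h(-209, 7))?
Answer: 38460675062/209 ≈ 1.8402e+8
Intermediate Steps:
h(B, C) = C - 70/B
(48475 - 1209)*(3886 + h(-209, 7)) = (48475 - 1209)*(3886 + (7 - 70/(-209))) = 47266*(3886 + (7 - 70*(-1/209))) = 47266*(3886 + (7 + 70/209)) = 47266*(3886 + 1533/209) = 47266*(813707/209) = 38460675062/209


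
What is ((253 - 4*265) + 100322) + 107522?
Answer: 207037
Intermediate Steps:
((253 - 4*265) + 100322) + 107522 = ((253 - 1060) + 100322) + 107522 = (-807 + 100322) + 107522 = 99515 + 107522 = 207037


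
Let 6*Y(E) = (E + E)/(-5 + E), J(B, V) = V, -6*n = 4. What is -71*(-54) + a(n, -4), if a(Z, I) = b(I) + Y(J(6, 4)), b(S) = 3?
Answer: 11507/3 ≈ 3835.7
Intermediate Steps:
n = -2/3 (n = -1/6*4 = -2/3 ≈ -0.66667)
Y(E) = E/(3*(-5 + E)) (Y(E) = ((E + E)/(-5 + E))/6 = ((2*E)/(-5 + E))/6 = (2*E/(-5 + E))/6 = E/(3*(-5 + E)))
a(Z, I) = 5/3 (a(Z, I) = 3 + (1/3)*4/(-5 + 4) = 3 + (1/3)*4/(-1) = 3 + (1/3)*4*(-1) = 3 - 4/3 = 5/3)
-71*(-54) + a(n, -4) = -71*(-54) + 5/3 = 3834 + 5/3 = 11507/3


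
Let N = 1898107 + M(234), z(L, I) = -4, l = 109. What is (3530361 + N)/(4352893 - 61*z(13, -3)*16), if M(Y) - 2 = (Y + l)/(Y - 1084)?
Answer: 4614199157/3703277450 ≈ 1.2460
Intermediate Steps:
M(Y) = 2 + (109 + Y)/(-1084 + Y) (M(Y) = 2 + (Y + 109)/(Y - 1084) = 2 + (109 + Y)/(-1084 + Y))
N = 1613392307/850 (N = 1898107 + (-2059 + 3*234)/(-1084 + 234) = 1898107 + (-2059 + 702)/(-850) = 1898107 - 1/850*(-1357) = 1898107 + 1357/850 = 1613392307/850 ≈ 1.8981e+6)
(3530361 + N)/(4352893 - 61*z(13, -3)*16) = (3530361 + 1613392307/850)/(4352893 - 61*(-4)*16) = 4614199157/(850*(4352893 + 244*16)) = 4614199157/(850*(4352893 + 3904)) = (4614199157/850)/4356797 = (4614199157/850)*(1/4356797) = 4614199157/3703277450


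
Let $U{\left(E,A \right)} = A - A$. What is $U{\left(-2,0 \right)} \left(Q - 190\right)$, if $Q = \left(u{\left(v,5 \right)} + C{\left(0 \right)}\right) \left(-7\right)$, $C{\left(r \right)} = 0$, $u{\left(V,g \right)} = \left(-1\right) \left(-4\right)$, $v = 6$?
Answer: $0$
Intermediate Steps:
$u{\left(V,g \right)} = 4$
$U{\left(E,A \right)} = 0$
$Q = -28$ ($Q = \left(4 + 0\right) \left(-7\right) = 4 \left(-7\right) = -28$)
$U{\left(-2,0 \right)} \left(Q - 190\right) = 0 \left(-28 - 190\right) = 0 \left(-218\right) = 0$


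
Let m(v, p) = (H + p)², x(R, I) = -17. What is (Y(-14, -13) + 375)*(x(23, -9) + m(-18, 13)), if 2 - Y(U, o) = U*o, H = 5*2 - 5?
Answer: 59865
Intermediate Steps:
H = 5 (H = 10 - 5 = 5)
m(v, p) = (5 + p)²
Y(U, o) = 2 - U*o
(Y(-14, -13) + 375)*(x(23, -9) + m(-18, 13)) = ((2 - 1*(-14)*(-13)) + 375)*(-17 + (5 + 13)²) = ((2 - 182) + 375)*(-17 + 18²) = (-180 + 375)*(-17 + 324) = 195*307 = 59865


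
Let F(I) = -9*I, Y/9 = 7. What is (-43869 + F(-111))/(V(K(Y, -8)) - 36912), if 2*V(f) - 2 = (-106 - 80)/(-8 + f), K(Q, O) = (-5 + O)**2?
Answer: 3451035/2971382 ≈ 1.1614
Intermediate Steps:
Y = 63 (Y = 9*7 = 63)
V(f) = 1 - 93/(-8 + f) (V(f) = 1 + ((-106 - 80)/(-8 + f))/2 = 1 + (-186/(-8 + f))/2 = 1 - 93/(-8 + f))
(-43869 + F(-111))/(V(K(Y, -8)) - 36912) = (-43869 - 9*(-111))/((-101 + (-5 - 8)**2)/(-8 + (-5 - 8)**2) - 36912) = (-43869 + 999)/((-101 + (-13)**2)/(-8 + (-13)**2) - 36912) = -42870/((-101 + 169)/(-8 + 169) - 36912) = -42870/(68/161 - 36912) = -42870/(-5942764/161) = -42870*(-161/5942764) = 3451035/2971382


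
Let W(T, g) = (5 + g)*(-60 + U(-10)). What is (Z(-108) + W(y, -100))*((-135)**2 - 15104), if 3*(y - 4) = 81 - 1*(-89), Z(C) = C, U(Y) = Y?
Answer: 20417582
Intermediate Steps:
y = 182/3 (y = 4 + (81 - 1*(-89))/3 = 4 + (81 + 89)/3 = 4 + (1/3)*170 = 4 + 170/3 = 182/3 ≈ 60.667)
W(T, g) = -350 - 70*g (W(T, g) = (5 + g)*(-60 - 10) = (5 + g)*(-70) = -350 - 70*g)
(Z(-108) + W(y, -100))*((-135)**2 - 15104) = (-108 + (-350 - 70*(-100)))*((-135)**2 - 15104) = (-108 + (-350 + 7000))*(18225 - 15104) = (-108 + 6650)*3121 = 6542*3121 = 20417582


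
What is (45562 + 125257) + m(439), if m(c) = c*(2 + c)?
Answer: 364418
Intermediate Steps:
(45562 + 125257) + m(439) = (45562 + 125257) + 439*(2 + 439) = 170819 + 439*441 = 170819 + 193599 = 364418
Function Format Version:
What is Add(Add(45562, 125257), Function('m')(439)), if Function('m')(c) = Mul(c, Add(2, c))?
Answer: 364418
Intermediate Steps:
Add(Add(45562, 125257), Function('m')(439)) = Add(Add(45562, 125257), Mul(439, Add(2, 439))) = Add(170819, Mul(439, 441)) = Add(170819, 193599) = 364418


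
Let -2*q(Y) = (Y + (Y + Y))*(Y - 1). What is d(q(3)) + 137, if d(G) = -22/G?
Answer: 1255/9 ≈ 139.44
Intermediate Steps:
q(Y) = -3*Y*(-1 + Y)/2 (q(Y) = -(Y + (Y + Y))*(Y - 1)/2 = -(Y + 2*Y)*(-1 + Y)/2 = -3*Y*(-1 + Y)/2)
d(q(3)) + 137 = -22*2/(9*(1 - 1*3)) + 137 = -22*2/(9*(1 - 3)) + 137 = -22/((3/2)*3*(-2)) + 137 = -22/(-9) + 137 = -22*(-⅑) + 137 = 22/9 + 137 = 1255/9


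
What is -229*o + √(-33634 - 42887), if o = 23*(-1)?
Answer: 5267 + I*√76521 ≈ 5267.0 + 276.62*I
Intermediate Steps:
o = -23
-229*o + √(-33634 - 42887) = -229*(-23) + √(-33634 - 42887) = 5267 + √(-76521) = 5267 + I*√76521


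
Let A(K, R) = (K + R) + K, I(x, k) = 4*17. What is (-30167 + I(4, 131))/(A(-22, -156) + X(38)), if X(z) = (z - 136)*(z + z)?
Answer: 30099/7648 ≈ 3.9355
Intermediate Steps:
I(x, k) = 68
A(K, R) = R + 2*K
X(z) = 2*z*(-136 + z) (X(z) = (-136 + z)*(2*z) = 2*z*(-136 + z))
(-30167 + I(4, 131))/(A(-22, -156) + X(38)) = (-30167 + 68)/((-156 + 2*(-22)) + 2*38*(-136 + 38)) = -30099/((-156 - 44) + 2*38*(-98)) = -30099/(-200 - 7448) = -30099/(-7648) = -30099*(-1/7648) = 30099/7648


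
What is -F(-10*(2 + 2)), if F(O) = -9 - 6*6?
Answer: 45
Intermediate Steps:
F(O) = -45 (F(O) = -9 - 36 = -45)
-F(-10*(2 + 2)) = -1*(-45) = 45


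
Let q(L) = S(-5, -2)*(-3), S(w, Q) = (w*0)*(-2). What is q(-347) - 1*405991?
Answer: -405991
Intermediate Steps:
S(w, Q) = 0 (S(w, Q) = 0*(-2) = 0)
q(L) = 0 (q(L) = 0*(-3) = 0)
q(-347) - 1*405991 = 0 - 1*405991 = 0 - 405991 = -405991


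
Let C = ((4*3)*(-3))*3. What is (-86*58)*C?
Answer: 538704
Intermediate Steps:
C = -108 (C = (12*(-3))*3 = -36*3 = -108)
(-86*58)*C = -86*58*(-108) = -4988*(-108) = 538704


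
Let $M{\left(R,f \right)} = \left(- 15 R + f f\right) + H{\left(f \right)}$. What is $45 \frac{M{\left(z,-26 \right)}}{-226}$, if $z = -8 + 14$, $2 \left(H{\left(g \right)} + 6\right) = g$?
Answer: $- \frac{25515}{226} \approx -112.9$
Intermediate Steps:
$H{\left(g \right)} = -6 + \frac{g}{2}$
$z = 6$
$M{\left(R,f \right)} = -6 + f^{2} + \frac{f}{2} - 15 R$ ($M{\left(R,f \right)} = \left(- 15 R + f f\right) + \left(-6 + \frac{f}{2}\right) = \left(- 15 R + f^{2}\right) + \left(-6 + \frac{f}{2}\right) = \left(f^{2} - 15 R\right) + \left(-6 + \frac{f}{2}\right) = -6 + f^{2} + \frac{f}{2} - 15 R$)
$45 \frac{M{\left(z,-26 \right)}}{-226} = 45 \frac{-6 + \left(-26\right)^{2} + \frac{1}{2} \left(-26\right) - 90}{-226} = 45 \left(-6 + 676 - 13 - 90\right) \left(- \frac{1}{226}\right) = 45 \cdot 567 \left(- \frac{1}{226}\right) = 45 \left(- \frac{567}{226}\right) = - \frac{25515}{226}$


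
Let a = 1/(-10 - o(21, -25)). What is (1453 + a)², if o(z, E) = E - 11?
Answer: 1427252841/676 ≈ 2.1113e+6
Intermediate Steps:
o(z, E) = -11 + E
a = 1/26 (a = 1/(-10 - (-11 - 25)) = 1/(-10 - 1*(-36)) = 1/(-10 + 36) = 1/26 ≈ 0.038462)
(1453 + a)² = (1453 + 1/26)² = (37779/26)² = 1427252841/676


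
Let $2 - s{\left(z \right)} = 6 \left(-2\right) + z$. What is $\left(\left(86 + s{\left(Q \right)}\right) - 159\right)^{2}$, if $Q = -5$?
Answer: $2916$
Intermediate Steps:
$s{\left(z \right)} = 14 - z$ ($s{\left(z \right)} = 2 - \left(6 \left(-2\right) + z\right) = 2 - \left(-12 + z\right) = 14 - z$)
$\left(\left(86 + s{\left(Q \right)}\right) - 159\right)^{2} = \left(\left(86 + \left(14 - -5\right)\right) - 159\right)^{2} = \left(\left(86 + \left(14 + 5\right)\right) - 159\right)^{2} = \left(\left(86 + 19\right) - 159\right)^{2} = \left(105 - 159\right)^{2} = \left(-54\right)^{2} = 2916$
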